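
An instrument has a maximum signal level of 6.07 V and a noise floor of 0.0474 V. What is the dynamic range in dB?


Dynamic range = 20 * log10(Vmax / Vnoise).
DR = 20 * log10(6.07 / 0.0474)
DR = 20 * log10(128.06)
DR = 42.15 dB

42.15 dB


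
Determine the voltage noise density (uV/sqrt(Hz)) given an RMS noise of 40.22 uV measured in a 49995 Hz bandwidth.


Noise spectral density = Vrms / sqrt(BW).
NSD = 40.22 / sqrt(49995)
NSD = 40.22 / 223.5956
NSD = 0.1799 uV/sqrt(Hz)

0.1799 uV/sqrt(Hz)


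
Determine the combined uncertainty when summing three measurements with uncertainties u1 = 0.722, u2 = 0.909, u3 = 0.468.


For a sum of independent quantities, uc = sqrt(u1^2 + u2^2 + u3^2).
uc = sqrt(0.722^2 + 0.909^2 + 0.468^2)
uc = sqrt(0.521284 + 0.826281 + 0.219024)
uc = 1.2516

1.2516


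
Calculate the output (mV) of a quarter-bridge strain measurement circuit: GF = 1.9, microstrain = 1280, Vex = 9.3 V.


Quarter bridge output: Vout = (GF * epsilon * Vex) / 4.
Vout = (1.9 * 1280e-6 * 9.3) / 4
Vout = 0.0226176 / 4 V
Vout = 0.0056544 V = 5.6544 mV

5.6544 mV


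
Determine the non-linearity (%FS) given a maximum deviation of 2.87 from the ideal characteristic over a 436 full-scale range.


Linearity error = (max deviation / full scale) * 100%.
Linearity = (2.87 / 436) * 100
Linearity = 0.658 %FS

0.658 %FS


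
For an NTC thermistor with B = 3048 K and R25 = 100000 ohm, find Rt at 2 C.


NTC thermistor equation: Rt = R25 * exp(B * (1/T - 1/T25)).
T in Kelvin: 275.15 K, T25 = 298.15 K
1/T - 1/T25 = 1/275.15 - 1/298.15 = 0.00028036
B * (1/T - 1/T25) = 3048 * 0.00028036 = 0.8546
Rt = 100000 * exp(0.8546) = 235032.1 ohm

235032.1 ohm


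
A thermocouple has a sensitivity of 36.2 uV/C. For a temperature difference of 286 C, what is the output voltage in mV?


The thermocouple output V = sensitivity * dT.
V = 36.2 uV/C * 286 C
V = 10353.2 uV
V = 10.353 mV

10.353 mV


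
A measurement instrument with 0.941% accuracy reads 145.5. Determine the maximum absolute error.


Absolute error = (accuracy% / 100) * reading.
Error = (0.941 / 100) * 145.5
Error = 0.00941 * 145.5
Error = 1.3692

1.3692


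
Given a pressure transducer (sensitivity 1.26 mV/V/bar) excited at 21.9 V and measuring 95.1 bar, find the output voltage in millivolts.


Output = sensitivity * Vex * P.
Vout = 1.26 * 21.9 * 95.1
Vout = 27.594 * 95.1
Vout = 2624.19 mV

2624.19 mV


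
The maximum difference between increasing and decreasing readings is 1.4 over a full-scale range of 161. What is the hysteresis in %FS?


Hysteresis = (max difference / full scale) * 100%.
H = (1.4 / 161) * 100
H = 0.87 %FS

0.87 %FS


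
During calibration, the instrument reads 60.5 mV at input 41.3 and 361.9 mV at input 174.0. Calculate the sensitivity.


Sensitivity = (y2 - y1) / (x2 - x1).
S = (361.9 - 60.5) / (174.0 - 41.3)
S = 301.4 / 132.7
S = 2.2713 mV/unit

2.2713 mV/unit


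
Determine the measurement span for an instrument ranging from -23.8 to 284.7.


Span = upper range - lower range.
Span = 284.7 - (-23.8)
Span = 308.5

308.5


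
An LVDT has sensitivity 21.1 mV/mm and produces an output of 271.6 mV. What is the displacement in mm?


Displacement = Vout / sensitivity.
d = 271.6 / 21.1
d = 12.872 mm

12.872 mm


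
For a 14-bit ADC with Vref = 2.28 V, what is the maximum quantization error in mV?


The maximum quantization error is +/- LSB/2.
LSB = Vref / 2^n = 2.28 / 16384 = 0.00013916 V
Max error = LSB / 2 = 0.00013916 / 2 = 6.958e-05 V
Max error = 0.0696 mV

0.0696 mV


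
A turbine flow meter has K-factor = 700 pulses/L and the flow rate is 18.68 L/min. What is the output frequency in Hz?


Frequency = K * Q / 60 (converting L/min to L/s).
f = 700 * 18.68 / 60
f = 13076.0 / 60
f = 217.93 Hz

217.93 Hz


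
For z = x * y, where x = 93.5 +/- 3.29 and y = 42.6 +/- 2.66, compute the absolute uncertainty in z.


For a product z = x*y, the relative uncertainty is:
uz/z = sqrt((ux/x)^2 + (uy/y)^2)
Relative uncertainties: ux/x = 3.29/93.5 = 0.035187
uy/y = 2.66/42.6 = 0.062441
z = 93.5 * 42.6 = 3983.1
uz = 3983.1 * sqrt(0.035187^2 + 0.062441^2) = 285.482

285.482


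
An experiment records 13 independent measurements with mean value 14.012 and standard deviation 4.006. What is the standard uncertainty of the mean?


The standard uncertainty for Type A evaluation is u = s / sqrt(n).
u = 4.006 / sqrt(13)
u = 4.006 / 3.6056
u = 1.1111

1.1111


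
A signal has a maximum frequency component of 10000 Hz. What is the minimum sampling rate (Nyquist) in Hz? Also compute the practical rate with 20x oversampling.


By Nyquist theorem, fs_min = 2 * fmax.
fs_min = 2 * 10000 = 20000 Hz
Practical rate = 20 * fs_min = 20 * 20000 = 400000 Hz

fs_min = 20000 Hz, fs_practical = 400000 Hz


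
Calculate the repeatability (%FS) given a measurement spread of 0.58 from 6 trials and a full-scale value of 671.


Repeatability = (spread / full scale) * 100%.
R = (0.58 / 671) * 100
R = 0.086 %FS

0.086 %FS


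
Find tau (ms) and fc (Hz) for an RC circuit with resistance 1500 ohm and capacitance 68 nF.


Time constant: tau = R * C.
tau = 1500 * 6.80e-08 = 0.000102 s
tau = 0.102 ms
Cutoff frequency: fc = 1 / (2*pi*R*C).
fc = 1 / (2*pi*0.000102) = 1560.34 Hz

tau = 0.102 ms, fc = 1560.34 Hz


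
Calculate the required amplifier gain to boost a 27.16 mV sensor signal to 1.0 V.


Gain = Vout / Vin (converting to same units).
G = 1.0 V / 27.16 mV
G = 1000.0 mV / 27.16 mV
G = 36.82

36.82


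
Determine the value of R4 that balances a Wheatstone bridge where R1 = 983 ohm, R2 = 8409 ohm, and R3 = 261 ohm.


At balance: R1*R4 = R2*R3, so R4 = R2*R3/R1.
R4 = 8409 * 261 / 983
R4 = 2194749 / 983
R4 = 2232.7 ohm

2232.7 ohm


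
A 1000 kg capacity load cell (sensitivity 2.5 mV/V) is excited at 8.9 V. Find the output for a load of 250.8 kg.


Vout = rated_output * Vex * (load / capacity).
Vout = 2.5 * 8.9 * (250.8 / 1000)
Vout = 2.5 * 8.9 * 0.2508
Vout = 5.58 mV

5.58 mV


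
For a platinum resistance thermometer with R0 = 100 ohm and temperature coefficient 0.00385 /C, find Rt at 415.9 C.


The RTD equation: Rt = R0 * (1 + alpha * T).
Rt = 100 * (1 + 0.00385 * 415.9)
Rt = 100 * (1 + 1.601215)
Rt = 100 * 2.601215
Rt = 260.121 ohm

260.121 ohm


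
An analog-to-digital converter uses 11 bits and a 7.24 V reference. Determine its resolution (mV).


The resolution (LSB) of an ADC is Vref / 2^n.
LSB = 7.24 / 2^11
LSB = 7.24 / 2048
LSB = 0.00353516 V = 3.53515625 mV

3.53515625 mV


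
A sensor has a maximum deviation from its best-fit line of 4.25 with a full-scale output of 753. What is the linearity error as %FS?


Linearity error = (max deviation / full scale) * 100%.
Linearity = (4.25 / 753) * 100
Linearity = 0.564 %FS

0.564 %FS


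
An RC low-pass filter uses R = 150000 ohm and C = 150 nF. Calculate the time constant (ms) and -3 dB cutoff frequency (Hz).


Time constant: tau = R * C.
tau = 150000 * 1.50e-07 = 0.0225 s
tau = 22.5 ms
Cutoff frequency: fc = 1 / (2*pi*R*C).
fc = 1 / (2*pi*0.0225) = 7.07 Hz

tau = 22.5 ms, fc = 7.07 Hz


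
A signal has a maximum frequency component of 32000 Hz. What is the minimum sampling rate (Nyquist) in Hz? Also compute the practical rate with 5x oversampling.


By Nyquist theorem, fs_min = 2 * fmax.
fs_min = 2 * 32000 = 64000 Hz
Practical rate = 5 * fs_min = 5 * 64000 = 320000 Hz

fs_min = 64000 Hz, fs_practical = 320000 Hz


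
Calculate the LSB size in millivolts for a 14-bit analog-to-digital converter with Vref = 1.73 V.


The resolution (LSB) of an ADC is Vref / 2^n.
LSB = 1.73 / 2^14
LSB = 1.73 / 16384
LSB = 0.00010559 V = 0.10559082 mV

0.10559082 mV


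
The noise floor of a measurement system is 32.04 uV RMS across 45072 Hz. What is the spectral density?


Noise spectral density = Vrms / sqrt(BW).
NSD = 32.04 / sqrt(45072)
NSD = 32.04 / 212.3017
NSD = 0.1509 uV/sqrt(Hz)

0.1509 uV/sqrt(Hz)


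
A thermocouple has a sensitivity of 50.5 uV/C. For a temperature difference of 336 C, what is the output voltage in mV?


The thermocouple output V = sensitivity * dT.
V = 50.5 uV/C * 336 C
V = 16968.0 uV
V = 16.968 mV

16.968 mV


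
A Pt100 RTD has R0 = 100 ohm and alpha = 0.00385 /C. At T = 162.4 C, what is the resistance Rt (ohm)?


The RTD equation: Rt = R0 * (1 + alpha * T).
Rt = 100 * (1 + 0.00385 * 162.4)
Rt = 100 * (1 + 0.62524)
Rt = 100 * 1.62524
Rt = 162.524 ohm

162.524 ohm


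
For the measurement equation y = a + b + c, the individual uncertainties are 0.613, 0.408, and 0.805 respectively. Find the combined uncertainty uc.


For a sum of independent quantities, uc = sqrt(u1^2 + u2^2 + u3^2).
uc = sqrt(0.613^2 + 0.408^2 + 0.805^2)
uc = sqrt(0.375769 + 0.166464 + 0.648025)
uc = 1.091

1.091


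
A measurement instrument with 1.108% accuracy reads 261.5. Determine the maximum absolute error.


Absolute error = (accuracy% / 100) * reading.
Error = (1.108 / 100) * 261.5
Error = 0.01108 * 261.5
Error = 2.8974

2.8974


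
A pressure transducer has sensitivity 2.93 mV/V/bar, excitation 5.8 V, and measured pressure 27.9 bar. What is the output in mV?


Output = sensitivity * Vex * P.
Vout = 2.93 * 5.8 * 27.9
Vout = 16.994 * 27.9
Vout = 474.13 mV

474.13 mV


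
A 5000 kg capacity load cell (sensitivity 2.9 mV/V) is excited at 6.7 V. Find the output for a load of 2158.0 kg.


Vout = rated_output * Vex * (load / capacity).
Vout = 2.9 * 6.7 * (2158.0 / 5000)
Vout = 2.9 * 6.7 * 0.4316
Vout = 8.386 mV

8.386 mV


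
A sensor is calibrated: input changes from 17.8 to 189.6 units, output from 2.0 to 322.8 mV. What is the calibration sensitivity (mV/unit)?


Sensitivity = (y2 - y1) / (x2 - x1).
S = (322.8 - 2.0) / (189.6 - 17.8)
S = 320.8 / 171.8
S = 1.8673 mV/unit

1.8673 mV/unit


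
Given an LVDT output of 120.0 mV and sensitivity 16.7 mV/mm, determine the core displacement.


Displacement = Vout / sensitivity.
d = 120.0 / 16.7
d = 7.186 mm

7.186 mm


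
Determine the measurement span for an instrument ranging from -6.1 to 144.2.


Span = upper range - lower range.
Span = 144.2 - (-6.1)
Span = 150.3

150.3


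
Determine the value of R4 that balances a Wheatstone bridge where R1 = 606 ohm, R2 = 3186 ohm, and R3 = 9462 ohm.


At balance: R1*R4 = R2*R3, so R4 = R2*R3/R1.
R4 = 3186 * 9462 / 606
R4 = 30145932 / 606
R4 = 49745.76 ohm

49745.76 ohm


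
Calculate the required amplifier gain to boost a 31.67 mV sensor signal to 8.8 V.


Gain = Vout / Vin (converting to same units).
G = 8.8 V / 31.67 mV
G = 8800.0 mV / 31.67 mV
G = 277.87

277.87


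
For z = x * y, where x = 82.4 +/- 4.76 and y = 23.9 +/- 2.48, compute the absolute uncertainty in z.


For a product z = x*y, the relative uncertainty is:
uz/z = sqrt((ux/x)^2 + (uy/y)^2)
Relative uncertainties: ux/x = 4.76/82.4 = 0.057767
uy/y = 2.48/23.9 = 0.103766
z = 82.4 * 23.9 = 1969.4
uz = 1969.4 * sqrt(0.057767^2 + 0.103766^2) = 233.885

233.885


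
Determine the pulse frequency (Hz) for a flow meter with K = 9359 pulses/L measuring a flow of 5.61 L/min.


Frequency = K * Q / 60 (converting L/min to L/s).
f = 9359 * 5.61 / 60
f = 52503.99 / 60
f = 875.07 Hz

875.07 Hz


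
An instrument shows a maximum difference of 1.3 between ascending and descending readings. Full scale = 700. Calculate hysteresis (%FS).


Hysteresis = (max difference / full scale) * 100%.
H = (1.3 / 700) * 100
H = 0.186 %FS

0.186 %FS


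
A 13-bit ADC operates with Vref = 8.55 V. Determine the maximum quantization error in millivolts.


The maximum quantization error is +/- LSB/2.
LSB = Vref / 2^n = 8.55 / 8192 = 0.0010437 V
Max error = LSB / 2 = 0.0010437 / 2 = 0.00052185 V
Max error = 0.5219 mV

0.5219 mV


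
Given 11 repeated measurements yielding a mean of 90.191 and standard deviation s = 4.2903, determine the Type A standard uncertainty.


The standard uncertainty for Type A evaluation is u = s / sqrt(n).
u = 4.2903 / sqrt(11)
u = 4.2903 / 3.3166
u = 1.2936

1.2936


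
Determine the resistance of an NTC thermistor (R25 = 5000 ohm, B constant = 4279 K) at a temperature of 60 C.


NTC thermistor equation: Rt = R25 * exp(B * (1/T - 1/T25)).
T in Kelvin: 333.15 K, T25 = 298.15 K
1/T - 1/T25 = 1/333.15 - 1/298.15 = -0.00035237
B * (1/T - 1/T25) = 4279 * -0.00035237 = -1.5078
Rt = 5000 * exp(-1.5078) = 1107.0 ohm

1107.0 ohm


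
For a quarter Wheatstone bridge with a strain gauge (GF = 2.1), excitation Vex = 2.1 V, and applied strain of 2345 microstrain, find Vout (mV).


Quarter bridge output: Vout = (GF * epsilon * Vex) / 4.
Vout = (2.1 * 2345e-6 * 2.1) / 4
Vout = 0.01034145 / 4 V
Vout = 0.00258536 V = 2.5854 mV

2.5854 mV


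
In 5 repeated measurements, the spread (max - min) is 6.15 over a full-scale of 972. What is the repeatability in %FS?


Repeatability = (spread / full scale) * 100%.
R = (6.15 / 972) * 100
R = 0.633 %FS

0.633 %FS


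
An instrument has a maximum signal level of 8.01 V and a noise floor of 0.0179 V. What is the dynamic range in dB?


Dynamic range = 20 * log10(Vmax / Vnoise).
DR = 20 * log10(8.01 / 0.0179)
DR = 20 * log10(447.49)
DR = 53.02 dB

53.02 dB


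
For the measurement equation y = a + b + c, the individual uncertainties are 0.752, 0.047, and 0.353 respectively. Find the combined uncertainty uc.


For a sum of independent quantities, uc = sqrt(u1^2 + u2^2 + u3^2).
uc = sqrt(0.752^2 + 0.047^2 + 0.353^2)
uc = sqrt(0.565504 + 0.002209 + 0.124609)
uc = 0.8321

0.8321


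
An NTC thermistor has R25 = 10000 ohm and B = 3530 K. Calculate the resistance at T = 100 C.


NTC thermistor equation: Rt = R25 * exp(B * (1/T - 1/T25)).
T in Kelvin: 373.15 K, T25 = 298.15 K
1/T - 1/T25 = 1/373.15 - 1/298.15 = -0.00067413
B * (1/T - 1/T25) = 3530 * -0.00067413 = -2.3797
Rt = 10000 * exp(-2.3797) = 925.8 ohm

925.8 ohm


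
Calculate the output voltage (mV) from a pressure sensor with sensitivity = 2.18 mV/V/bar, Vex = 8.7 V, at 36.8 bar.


Output = sensitivity * Vex * P.
Vout = 2.18 * 8.7 * 36.8
Vout = 18.966 * 36.8
Vout = 697.95 mV

697.95 mV


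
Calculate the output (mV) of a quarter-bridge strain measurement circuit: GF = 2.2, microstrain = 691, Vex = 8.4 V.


Quarter bridge output: Vout = (GF * epsilon * Vex) / 4.
Vout = (2.2 * 691e-6 * 8.4) / 4
Vout = 0.01276968 / 4 V
Vout = 0.00319242 V = 3.1924 mV

3.1924 mV


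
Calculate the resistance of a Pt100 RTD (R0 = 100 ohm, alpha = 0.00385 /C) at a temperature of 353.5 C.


The RTD equation: Rt = R0 * (1 + alpha * T).
Rt = 100 * (1 + 0.00385 * 353.5)
Rt = 100 * (1 + 1.360975)
Rt = 100 * 2.360975
Rt = 236.097 ohm

236.097 ohm


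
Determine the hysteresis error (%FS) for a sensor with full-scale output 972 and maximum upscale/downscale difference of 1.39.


Hysteresis = (max difference / full scale) * 100%.
H = (1.39 / 972) * 100
H = 0.143 %FS

0.143 %FS


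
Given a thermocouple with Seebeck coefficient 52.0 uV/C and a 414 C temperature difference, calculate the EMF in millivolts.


The thermocouple output V = sensitivity * dT.
V = 52.0 uV/C * 414 C
V = 21528.0 uV
V = 21.528 mV

21.528 mV


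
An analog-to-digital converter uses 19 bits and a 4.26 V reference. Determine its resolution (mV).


The resolution (LSB) of an ADC is Vref / 2^n.
LSB = 4.26 / 2^19
LSB = 4.26 / 524288
LSB = 8.13e-06 V = 0.00812531 mV

0.00812531 mV


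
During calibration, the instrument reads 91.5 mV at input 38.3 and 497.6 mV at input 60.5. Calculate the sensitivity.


Sensitivity = (y2 - y1) / (x2 - x1).
S = (497.6 - 91.5) / (60.5 - 38.3)
S = 406.1 / 22.2
S = 18.2928 mV/unit

18.2928 mV/unit


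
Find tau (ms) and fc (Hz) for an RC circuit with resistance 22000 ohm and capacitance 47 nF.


Time constant: tau = R * C.
tau = 22000 * 4.70e-08 = 0.001034 s
tau = 1.034 ms
Cutoff frequency: fc = 1 / (2*pi*R*C).
fc = 1 / (2*pi*0.001034) = 153.92 Hz

tau = 1.034 ms, fc = 153.92 Hz


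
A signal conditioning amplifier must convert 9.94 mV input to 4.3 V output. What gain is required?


Gain = Vout / Vin (converting to same units).
G = 4.3 V / 9.94 mV
G = 4300.0 mV / 9.94 mV
G = 432.6

432.6


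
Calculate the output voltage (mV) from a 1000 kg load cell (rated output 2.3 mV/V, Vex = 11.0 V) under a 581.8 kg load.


Vout = rated_output * Vex * (load / capacity).
Vout = 2.3 * 11.0 * (581.8 / 1000)
Vout = 2.3 * 11.0 * 0.5818
Vout = 14.72 mV

14.72 mV


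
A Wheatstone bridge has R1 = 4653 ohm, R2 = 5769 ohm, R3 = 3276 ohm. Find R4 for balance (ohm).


At balance: R1*R4 = R2*R3, so R4 = R2*R3/R1.
R4 = 5769 * 3276 / 4653
R4 = 18899244 / 4653
R4 = 4061.73 ohm

4061.73 ohm


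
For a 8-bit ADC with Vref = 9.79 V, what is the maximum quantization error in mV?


The maximum quantization error is +/- LSB/2.
LSB = Vref / 2^n = 9.79 / 256 = 0.03824219 V
Max error = LSB / 2 = 0.03824219 / 2 = 0.01912109 V
Max error = 19.1211 mV

19.1211 mV


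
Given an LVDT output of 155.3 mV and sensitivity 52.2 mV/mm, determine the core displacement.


Displacement = Vout / sensitivity.
d = 155.3 / 52.2
d = 2.975 mm

2.975 mm


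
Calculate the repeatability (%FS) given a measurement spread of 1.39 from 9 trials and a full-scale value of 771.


Repeatability = (spread / full scale) * 100%.
R = (1.39 / 771) * 100
R = 0.18 %FS

0.18 %FS


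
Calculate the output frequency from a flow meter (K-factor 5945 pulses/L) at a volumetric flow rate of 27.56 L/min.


Frequency = K * Q / 60 (converting L/min to L/s).
f = 5945 * 27.56 / 60
f = 163844.2 / 60
f = 2730.74 Hz

2730.74 Hz


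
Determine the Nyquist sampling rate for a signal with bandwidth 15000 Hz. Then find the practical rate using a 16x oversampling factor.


By Nyquist theorem, fs_min = 2 * fmax.
fs_min = 2 * 15000 = 30000 Hz
Practical rate = 16 * fs_min = 16 * 30000 = 480000 Hz

fs_min = 30000 Hz, fs_practical = 480000 Hz


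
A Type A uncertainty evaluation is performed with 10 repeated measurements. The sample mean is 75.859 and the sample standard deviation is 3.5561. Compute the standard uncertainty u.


The standard uncertainty for Type A evaluation is u = s / sqrt(n).
u = 3.5561 / sqrt(10)
u = 3.5561 / 3.1623
u = 1.1245

1.1245


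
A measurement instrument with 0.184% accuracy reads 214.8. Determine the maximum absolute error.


Absolute error = (accuracy% / 100) * reading.
Error = (0.184 / 100) * 214.8
Error = 0.00184 * 214.8
Error = 0.3952

0.3952


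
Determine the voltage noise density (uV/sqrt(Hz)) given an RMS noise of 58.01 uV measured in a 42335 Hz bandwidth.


Noise spectral density = Vrms / sqrt(BW).
NSD = 58.01 / sqrt(42335)
NSD = 58.01 / 205.7547
NSD = 0.2819 uV/sqrt(Hz)

0.2819 uV/sqrt(Hz)


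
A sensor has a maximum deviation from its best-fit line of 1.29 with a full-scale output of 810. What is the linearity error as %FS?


Linearity error = (max deviation / full scale) * 100%.
Linearity = (1.29 / 810) * 100
Linearity = 0.159 %FS

0.159 %FS


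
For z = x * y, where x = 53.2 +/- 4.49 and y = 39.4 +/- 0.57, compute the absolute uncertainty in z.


For a product z = x*y, the relative uncertainty is:
uz/z = sqrt((ux/x)^2 + (uy/y)^2)
Relative uncertainties: ux/x = 4.49/53.2 = 0.084398
uy/y = 0.57/39.4 = 0.014467
z = 53.2 * 39.4 = 2096.1
uz = 2096.1 * sqrt(0.084398^2 + 0.014467^2) = 179.486

179.486


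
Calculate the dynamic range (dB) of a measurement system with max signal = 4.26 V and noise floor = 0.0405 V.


Dynamic range = 20 * log10(Vmax / Vnoise).
DR = 20 * log10(4.26 / 0.0405)
DR = 20 * log10(105.19)
DR = 40.44 dB

40.44 dB


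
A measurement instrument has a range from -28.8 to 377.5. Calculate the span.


Span = upper range - lower range.
Span = 377.5 - (-28.8)
Span = 406.3

406.3


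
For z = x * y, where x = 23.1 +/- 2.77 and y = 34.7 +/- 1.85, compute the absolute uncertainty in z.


For a product z = x*y, the relative uncertainty is:
uz/z = sqrt((ux/x)^2 + (uy/y)^2)
Relative uncertainties: ux/x = 2.77/23.1 = 0.119913
uy/y = 1.85/34.7 = 0.053314
z = 23.1 * 34.7 = 801.6
uz = 801.6 * sqrt(0.119913^2 + 0.053314^2) = 105.191

105.191


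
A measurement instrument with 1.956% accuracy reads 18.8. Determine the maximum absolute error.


Absolute error = (accuracy% / 100) * reading.
Error = (1.956 / 100) * 18.8
Error = 0.01956 * 18.8
Error = 0.3677

0.3677


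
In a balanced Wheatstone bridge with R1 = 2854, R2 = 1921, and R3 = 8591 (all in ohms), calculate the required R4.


At balance: R1*R4 = R2*R3, so R4 = R2*R3/R1.
R4 = 1921 * 8591 / 2854
R4 = 16503311 / 2854
R4 = 5782.52 ohm

5782.52 ohm


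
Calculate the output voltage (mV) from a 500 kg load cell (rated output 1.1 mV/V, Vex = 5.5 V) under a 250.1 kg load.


Vout = rated_output * Vex * (load / capacity).
Vout = 1.1 * 5.5 * (250.1 / 500)
Vout = 1.1 * 5.5 * 0.5002
Vout = 3.026 mV

3.026 mV


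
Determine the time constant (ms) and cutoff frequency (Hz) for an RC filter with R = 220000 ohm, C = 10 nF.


Time constant: tau = R * C.
tau = 220000 * 1.00e-08 = 0.0022 s
tau = 2.2 ms
Cutoff frequency: fc = 1 / (2*pi*R*C).
fc = 1 / (2*pi*0.0022) = 72.34 Hz

tau = 2.2 ms, fc = 72.34 Hz


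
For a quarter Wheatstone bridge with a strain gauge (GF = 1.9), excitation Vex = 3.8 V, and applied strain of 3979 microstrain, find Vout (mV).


Quarter bridge output: Vout = (GF * epsilon * Vex) / 4.
Vout = (1.9 * 3979e-6 * 3.8) / 4
Vout = 0.02872838 / 4 V
Vout = 0.00718209 V = 7.1821 mV

7.1821 mV


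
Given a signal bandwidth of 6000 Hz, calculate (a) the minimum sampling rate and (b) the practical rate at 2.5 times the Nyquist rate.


By Nyquist theorem, fs_min = 2 * fmax.
fs_min = 2 * 6000 = 12000 Hz
Practical rate = 2.5 * fs_min = 2.5 * 12000 = 30000 Hz

fs_min = 12000 Hz, fs_practical = 30000 Hz


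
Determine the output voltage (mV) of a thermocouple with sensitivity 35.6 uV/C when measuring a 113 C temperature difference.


The thermocouple output V = sensitivity * dT.
V = 35.6 uV/C * 113 C
V = 4022.8 uV
V = 4.023 mV

4.023 mV


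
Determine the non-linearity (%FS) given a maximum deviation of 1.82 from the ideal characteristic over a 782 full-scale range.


Linearity error = (max deviation / full scale) * 100%.
Linearity = (1.82 / 782) * 100
Linearity = 0.233 %FS

0.233 %FS


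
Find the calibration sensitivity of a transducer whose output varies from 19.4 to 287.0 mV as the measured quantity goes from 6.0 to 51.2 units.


Sensitivity = (y2 - y1) / (x2 - x1).
S = (287.0 - 19.4) / (51.2 - 6.0)
S = 267.6 / 45.2
S = 5.9204 mV/unit

5.9204 mV/unit


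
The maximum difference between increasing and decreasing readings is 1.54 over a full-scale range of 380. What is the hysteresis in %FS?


Hysteresis = (max difference / full scale) * 100%.
H = (1.54 / 380) * 100
H = 0.405 %FS

0.405 %FS


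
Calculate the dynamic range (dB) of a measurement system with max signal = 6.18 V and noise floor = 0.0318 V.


Dynamic range = 20 * log10(Vmax / Vnoise).
DR = 20 * log10(6.18 / 0.0318)
DR = 20 * log10(194.34)
DR = 45.77 dB

45.77 dB


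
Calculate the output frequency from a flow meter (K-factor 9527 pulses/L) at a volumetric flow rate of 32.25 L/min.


Frequency = K * Q / 60 (converting L/min to L/s).
f = 9527 * 32.25 / 60
f = 307245.75 / 60
f = 5120.76 Hz

5120.76 Hz


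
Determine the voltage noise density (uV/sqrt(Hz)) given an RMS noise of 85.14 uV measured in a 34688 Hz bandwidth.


Noise spectral density = Vrms / sqrt(BW).
NSD = 85.14 / sqrt(34688)
NSD = 85.14 / 186.2471
NSD = 0.4571 uV/sqrt(Hz)

0.4571 uV/sqrt(Hz)


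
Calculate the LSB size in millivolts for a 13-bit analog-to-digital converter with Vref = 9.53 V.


The resolution (LSB) of an ADC is Vref / 2^n.
LSB = 9.53 / 2^13
LSB = 9.53 / 8192
LSB = 0.00116333 V = 1.16333008 mV

1.16333008 mV


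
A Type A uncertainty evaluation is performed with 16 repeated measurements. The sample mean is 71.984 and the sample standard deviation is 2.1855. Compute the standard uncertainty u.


The standard uncertainty for Type A evaluation is u = s / sqrt(n).
u = 2.1855 / sqrt(16)
u = 2.1855 / 4.0
u = 0.5464

0.5464


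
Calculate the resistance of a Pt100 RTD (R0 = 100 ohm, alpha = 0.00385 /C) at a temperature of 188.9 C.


The RTD equation: Rt = R0 * (1 + alpha * T).
Rt = 100 * (1 + 0.00385 * 188.9)
Rt = 100 * (1 + 0.727265)
Rt = 100 * 1.727265
Rt = 172.727 ohm

172.727 ohm


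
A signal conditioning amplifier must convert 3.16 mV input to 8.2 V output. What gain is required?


Gain = Vout / Vin (converting to same units).
G = 8.2 V / 3.16 mV
G = 8200.0 mV / 3.16 mV
G = 2594.94

2594.94


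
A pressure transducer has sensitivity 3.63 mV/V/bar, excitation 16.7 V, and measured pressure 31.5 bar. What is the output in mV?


Output = sensitivity * Vex * P.
Vout = 3.63 * 16.7 * 31.5
Vout = 60.621 * 31.5
Vout = 1909.56 mV

1909.56 mV


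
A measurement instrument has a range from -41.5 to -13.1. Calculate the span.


Span = upper range - lower range.
Span = -13.1 - (-41.5)
Span = 28.4

28.4


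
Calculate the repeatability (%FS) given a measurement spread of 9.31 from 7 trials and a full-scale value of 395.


Repeatability = (spread / full scale) * 100%.
R = (9.31 / 395) * 100
R = 2.357 %FS

2.357 %FS


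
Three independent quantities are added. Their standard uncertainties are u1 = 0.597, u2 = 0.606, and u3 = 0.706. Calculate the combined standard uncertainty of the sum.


For a sum of independent quantities, uc = sqrt(u1^2 + u2^2 + u3^2).
uc = sqrt(0.597^2 + 0.606^2 + 0.706^2)
uc = sqrt(0.356409 + 0.367236 + 0.498436)
uc = 1.1055

1.1055


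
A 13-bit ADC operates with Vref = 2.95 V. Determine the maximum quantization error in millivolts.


The maximum quantization error is +/- LSB/2.
LSB = Vref / 2^n = 2.95 / 8192 = 0.00036011 V
Max error = LSB / 2 = 0.00036011 / 2 = 0.00018005 V
Max error = 0.1801 mV

0.1801 mV


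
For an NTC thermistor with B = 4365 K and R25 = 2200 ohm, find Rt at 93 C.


NTC thermistor equation: Rt = R25 * exp(B * (1/T - 1/T25)).
T in Kelvin: 366.15 K, T25 = 298.15 K
1/T - 1/T25 = 1/366.15 - 1/298.15 = -0.0006229
B * (1/T - 1/T25) = 4365 * -0.0006229 = -2.7189
Rt = 2200 * exp(-2.7189) = 145.1 ohm

145.1 ohm


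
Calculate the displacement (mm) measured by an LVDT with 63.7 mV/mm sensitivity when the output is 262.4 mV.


Displacement = Vout / sensitivity.
d = 262.4 / 63.7
d = 4.119 mm

4.119 mm


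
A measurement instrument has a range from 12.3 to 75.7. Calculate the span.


Span = upper range - lower range.
Span = 75.7 - (12.3)
Span = 63.4

63.4


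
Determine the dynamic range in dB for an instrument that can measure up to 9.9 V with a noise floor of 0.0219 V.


Dynamic range = 20 * log10(Vmax / Vnoise).
DR = 20 * log10(9.9 / 0.0219)
DR = 20 * log10(452.05)
DR = 53.1 dB

53.1 dB


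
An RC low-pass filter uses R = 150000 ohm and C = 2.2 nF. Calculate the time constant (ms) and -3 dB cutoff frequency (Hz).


Time constant: tau = R * C.
tau = 150000 * 2.20e-09 = 0.00033 s
tau = 0.33 ms
Cutoff frequency: fc = 1 / (2*pi*R*C).
fc = 1 / (2*pi*0.00033) = 482.29 Hz

tau = 0.33 ms, fc = 482.29 Hz


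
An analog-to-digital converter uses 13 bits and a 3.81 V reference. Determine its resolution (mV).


The resolution (LSB) of an ADC is Vref / 2^n.
LSB = 3.81 / 2^13
LSB = 3.81 / 8192
LSB = 0.00046509 V = 0.46508789 mV

0.46508789 mV


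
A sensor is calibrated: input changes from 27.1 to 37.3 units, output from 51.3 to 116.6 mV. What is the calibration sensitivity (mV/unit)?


Sensitivity = (y2 - y1) / (x2 - x1).
S = (116.6 - 51.3) / (37.3 - 27.1)
S = 65.3 / 10.2
S = 6.402 mV/unit

6.402 mV/unit


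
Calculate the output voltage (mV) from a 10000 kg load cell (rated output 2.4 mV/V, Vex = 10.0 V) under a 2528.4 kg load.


Vout = rated_output * Vex * (load / capacity).
Vout = 2.4 * 10.0 * (2528.4 / 10000)
Vout = 2.4 * 10.0 * 0.25284
Vout = 6.068 mV

6.068 mV


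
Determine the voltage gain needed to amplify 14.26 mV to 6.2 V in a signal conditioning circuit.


Gain = Vout / Vin (converting to same units).
G = 6.2 V / 14.26 mV
G = 6200.0 mV / 14.26 mV
G = 434.78

434.78


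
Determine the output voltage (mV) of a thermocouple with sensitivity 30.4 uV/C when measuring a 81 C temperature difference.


The thermocouple output V = sensitivity * dT.
V = 30.4 uV/C * 81 C
V = 2462.4 uV
V = 2.462 mV

2.462 mV


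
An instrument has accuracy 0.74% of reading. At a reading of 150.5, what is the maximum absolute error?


Absolute error = (accuracy% / 100) * reading.
Error = (0.74 / 100) * 150.5
Error = 0.0074 * 150.5
Error = 1.1137

1.1137


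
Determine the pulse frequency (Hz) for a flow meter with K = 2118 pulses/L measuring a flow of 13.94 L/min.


Frequency = K * Q / 60 (converting L/min to L/s).
f = 2118 * 13.94 / 60
f = 29524.92 / 60
f = 492.08 Hz

492.08 Hz


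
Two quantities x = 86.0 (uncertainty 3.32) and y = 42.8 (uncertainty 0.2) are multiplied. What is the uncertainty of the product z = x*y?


For a product z = x*y, the relative uncertainty is:
uz/z = sqrt((ux/x)^2 + (uy/y)^2)
Relative uncertainties: ux/x = 3.32/86.0 = 0.038605
uy/y = 0.2/42.8 = 0.004673
z = 86.0 * 42.8 = 3680.8
uz = 3680.8 * sqrt(0.038605^2 + 0.004673^2) = 143.133

143.133


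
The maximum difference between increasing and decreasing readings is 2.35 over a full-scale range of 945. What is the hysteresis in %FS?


Hysteresis = (max difference / full scale) * 100%.
H = (2.35 / 945) * 100
H = 0.249 %FS

0.249 %FS


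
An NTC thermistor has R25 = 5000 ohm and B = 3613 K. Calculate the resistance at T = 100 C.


NTC thermistor equation: Rt = R25 * exp(B * (1/T - 1/T25)).
T in Kelvin: 373.15 K, T25 = 298.15 K
1/T - 1/T25 = 1/373.15 - 1/298.15 = -0.00067413
B * (1/T - 1/T25) = 3613 * -0.00067413 = -2.4356
Rt = 5000 * exp(-2.4356) = 437.7 ohm

437.7 ohm


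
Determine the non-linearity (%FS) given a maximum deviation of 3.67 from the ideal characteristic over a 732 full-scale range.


Linearity error = (max deviation / full scale) * 100%.
Linearity = (3.67 / 732) * 100
Linearity = 0.501 %FS

0.501 %FS


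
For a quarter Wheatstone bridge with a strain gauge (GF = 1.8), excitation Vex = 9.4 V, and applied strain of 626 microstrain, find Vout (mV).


Quarter bridge output: Vout = (GF * epsilon * Vex) / 4.
Vout = (1.8 * 626e-6 * 9.4) / 4
Vout = 0.01059192 / 4 V
Vout = 0.00264798 V = 2.648 mV

2.648 mV


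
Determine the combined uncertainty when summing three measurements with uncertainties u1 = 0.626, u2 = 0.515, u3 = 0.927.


For a sum of independent quantities, uc = sqrt(u1^2 + u2^2 + u3^2).
uc = sqrt(0.626^2 + 0.515^2 + 0.927^2)
uc = sqrt(0.391876 + 0.265225 + 0.859329)
uc = 1.2314

1.2314


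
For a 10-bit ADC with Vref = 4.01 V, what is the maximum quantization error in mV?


The maximum quantization error is +/- LSB/2.
LSB = Vref / 2^n = 4.01 / 1024 = 0.00391602 V
Max error = LSB / 2 = 0.00391602 / 2 = 0.00195801 V
Max error = 1.958 mV

1.958 mV


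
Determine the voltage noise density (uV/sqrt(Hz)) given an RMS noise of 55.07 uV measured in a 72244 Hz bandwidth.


Noise spectral density = Vrms / sqrt(BW).
NSD = 55.07 / sqrt(72244)
NSD = 55.07 / 268.7824
NSD = 0.2049 uV/sqrt(Hz)

0.2049 uV/sqrt(Hz)


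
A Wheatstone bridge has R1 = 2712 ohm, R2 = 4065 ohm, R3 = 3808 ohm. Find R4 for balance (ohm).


At balance: R1*R4 = R2*R3, so R4 = R2*R3/R1.
R4 = 4065 * 3808 / 2712
R4 = 15479520 / 2712
R4 = 5707.79 ohm

5707.79 ohm


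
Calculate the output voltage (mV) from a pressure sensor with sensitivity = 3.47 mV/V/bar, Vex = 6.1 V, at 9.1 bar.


Output = sensitivity * Vex * P.
Vout = 3.47 * 6.1 * 9.1
Vout = 21.167 * 9.1
Vout = 192.62 mV

192.62 mV


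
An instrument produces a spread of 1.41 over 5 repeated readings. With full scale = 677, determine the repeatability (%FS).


Repeatability = (spread / full scale) * 100%.
R = (1.41 / 677) * 100
R = 0.208 %FS

0.208 %FS


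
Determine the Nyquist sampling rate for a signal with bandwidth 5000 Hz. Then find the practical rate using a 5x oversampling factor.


By Nyquist theorem, fs_min = 2 * fmax.
fs_min = 2 * 5000 = 10000 Hz
Practical rate = 5 * fs_min = 5 * 10000 = 50000 Hz

fs_min = 10000 Hz, fs_practical = 50000 Hz


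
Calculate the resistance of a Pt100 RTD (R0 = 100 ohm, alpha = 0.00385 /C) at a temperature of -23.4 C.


The RTD equation: Rt = R0 * (1 + alpha * T).
Rt = 100 * (1 + 0.00385 * -23.4)
Rt = 100 * (1 + -0.09009)
Rt = 100 * 0.90991
Rt = 90.991 ohm

90.991 ohm


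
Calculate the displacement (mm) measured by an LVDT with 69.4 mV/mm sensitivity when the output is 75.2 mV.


Displacement = Vout / sensitivity.
d = 75.2 / 69.4
d = 1.084 mm

1.084 mm


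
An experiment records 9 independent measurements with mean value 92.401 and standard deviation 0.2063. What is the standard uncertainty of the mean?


The standard uncertainty for Type A evaluation is u = s / sqrt(n).
u = 0.2063 / sqrt(9)
u = 0.2063 / 3.0
u = 0.0688

0.0688


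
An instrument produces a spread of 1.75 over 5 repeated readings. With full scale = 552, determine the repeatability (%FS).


Repeatability = (spread / full scale) * 100%.
R = (1.75 / 552) * 100
R = 0.317 %FS

0.317 %FS


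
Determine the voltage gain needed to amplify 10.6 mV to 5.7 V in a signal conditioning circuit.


Gain = Vout / Vin (converting to same units).
G = 5.7 V / 10.6 mV
G = 5700.0 mV / 10.6 mV
G = 537.74

537.74


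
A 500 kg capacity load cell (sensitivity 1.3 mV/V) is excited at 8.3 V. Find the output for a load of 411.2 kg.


Vout = rated_output * Vex * (load / capacity).
Vout = 1.3 * 8.3 * (411.2 / 500)
Vout = 1.3 * 8.3 * 0.8224
Vout = 8.874 mV

8.874 mV


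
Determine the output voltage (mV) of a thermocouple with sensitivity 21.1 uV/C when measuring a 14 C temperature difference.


The thermocouple output V = sensitivity * dT.
V = 21.1 uV/C * 14 C
V = 295.4 uV
V = 0.295 mV

0.295 mV


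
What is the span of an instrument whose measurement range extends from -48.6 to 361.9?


Span = upper range - lower range.
Span = 361.9 - (-48.6)
Span = 410.5

410.5


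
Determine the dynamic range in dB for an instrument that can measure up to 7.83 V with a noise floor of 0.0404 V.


Dynamic range = 20 * log10(Vmax / Vnoise).
DR = 20 * log10(7.83 / 0.0404)
DR = 20 * log10(193.81)
DR = 45.75 dB

45.75 dB


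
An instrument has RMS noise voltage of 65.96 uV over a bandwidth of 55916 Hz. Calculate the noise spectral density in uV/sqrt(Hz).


Noise spectral density = Vrms / sqrt(BW).
NSD = 65.96 / sqrt(55916)
NSD = 65.96 / 236.4656
NSD = 0.2789 uV/sqrt(Hz)

0.2789 uV/sqrt(Hz)


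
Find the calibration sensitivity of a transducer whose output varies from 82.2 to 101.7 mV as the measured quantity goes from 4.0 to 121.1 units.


Sensitivity = (y2 - y1) / (x2 - x1).
S = (101.7 - 82.2) / (121.1 - 4.0)
S = 19.5 / 117.1
S = 0.1665 mV/unit

0.1665 mV/unit


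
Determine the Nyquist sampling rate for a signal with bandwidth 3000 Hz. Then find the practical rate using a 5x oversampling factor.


By Nyquist theorem, fs_min = 2 * fmax.
fs_min = 2 * 3000 = 6000 Hz
Practical rate = 5 * fs_min = 5 * 6000 = 30000 Hz

fs_min = 6000 Hz, fs_practical = 30000 Hz


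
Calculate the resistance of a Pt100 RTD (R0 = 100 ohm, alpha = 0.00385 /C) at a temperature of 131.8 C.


The RTD equation: Rt = R0 * (1 + alpha * T).
Rt = 100 * (1 + 0.00385 * 131.8)
Rt = 100 * (1 + 0.50743)
Rt = 100 * 1.50743
Rt = 150.743 ohm

150.743 ohm


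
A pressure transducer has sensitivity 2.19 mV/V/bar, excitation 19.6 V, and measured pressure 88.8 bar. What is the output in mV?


Output = sensitivity * Vex * P.
Vout = 2.19 * 19.6 * 88.8
Vout = 42.924 * 88.8
Vout = 3811.65 mV

3811.65 mV


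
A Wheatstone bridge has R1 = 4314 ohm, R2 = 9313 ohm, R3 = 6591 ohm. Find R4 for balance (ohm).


At balance: R1*R4 = R2*R3, so R4 = R2*R3/R1.
R4 = 9313 * 6591 / 4314
R4 = 61381983 / 4314
R4 = 14228.55 ohm

14228.55 ohm


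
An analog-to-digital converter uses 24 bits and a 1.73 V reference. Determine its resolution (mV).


The resolution (LSB) of an ADC is Vref / 2^n.
LSB = 1.73 / 2^24
LSB = 1.73 / 16777216
LSB = 1e-07 V = 0.00010312 mV

0.00010312 mV


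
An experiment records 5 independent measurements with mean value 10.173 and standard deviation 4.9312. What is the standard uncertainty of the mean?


The standard uncertainty for Type A evaluation is u = s / sqrt(n).
u = 4.9312 / sqrt(5)
u = 4.9312 / 2.2361
u = 2.2053

2.2053


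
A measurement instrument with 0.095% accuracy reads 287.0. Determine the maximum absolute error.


Absolute error = (accuracy% / 100) * reading.
Error = (0.095 / 100) * 287.0
Error = 0.00095 * 287.0
Error = 0.2727

0.2727


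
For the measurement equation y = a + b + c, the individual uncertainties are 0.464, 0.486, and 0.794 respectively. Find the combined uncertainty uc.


For a sum of independent quantities, uc = sqrt(u1^2 + u2^2 + u3^2).
uc = sqrt(0.464^2 + 0.486^2 + 0.794^2)
uc = sqrt(0.215296 + 0.236196 + 0.630436)
uc = 1.0402

1.0402


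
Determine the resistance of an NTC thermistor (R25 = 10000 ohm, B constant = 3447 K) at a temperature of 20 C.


NTC thermistor equation: Rt = R25 * exp(B * (1/T - 1/T25)).
T in Kelvin: 293.15 K, T25 = 298.15 K
1/T - 1/T25 = 1/293.15 - 1/298.15 = 5.721e-05
B * (1/T - 1/T25) = 3447 * 5.721e-05 = 0.1972
Rt = 10000 * exp(0.1972) = 12179.8 ohm

12179.8 ohm


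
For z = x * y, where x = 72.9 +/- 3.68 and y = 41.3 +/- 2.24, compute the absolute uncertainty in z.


For a product z = x*y, the relative uncertainty is:
uz/z = sqrt((ux/x)^2 + (uy/y)^2)
Relative uncertainties: ux/x = 3.68/72.9 = 0.05048
uy/y = 2.24/41.3 = 0.054237
z = 72.9 * 41.3 = 3010.8
uz = 3010.8 * sqrt(0.05048^2 + 0.054237^2) = 223.08

223.08


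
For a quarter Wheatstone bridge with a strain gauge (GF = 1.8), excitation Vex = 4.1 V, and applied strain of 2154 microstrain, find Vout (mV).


Quarter bridge output: Vout = (GF * epsilon * Vex) / 4.
Vout = (1.8 * 2154e-6 * 4.1) / 4
Vout = 0.01589652 / 4 V
Vout = 0.00397413 V = 3.9741 mV

3.9741 mV


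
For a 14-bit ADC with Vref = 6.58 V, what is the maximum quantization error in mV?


The maximum quantization error is +/- LSB/2.
LSB = Vref / 2^n = 6.58 / 16384 = 0.00040161 V
Max error = LSB / 2 = 0.00040161 / 2 = 0.00020081 V
Max error = 0.2008 mV

0.2008 mV


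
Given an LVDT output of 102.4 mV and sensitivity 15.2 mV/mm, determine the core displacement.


Displacement = Vout / sensitivity.
d = 102.4 / 15.2
d = 6.737 mm

6.737 mm


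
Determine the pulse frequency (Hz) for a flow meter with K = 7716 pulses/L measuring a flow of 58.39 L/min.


Frequency = K * Q / 60 (converting L/min to L/s).
f = 7716 * 58.39 / 60
f = 450537.24 / 60
f = 7508.95 Hz

7508.95 Hz


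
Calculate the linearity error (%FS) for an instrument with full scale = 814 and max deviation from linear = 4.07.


Linearity error = (max deviation / full scale) * 100%.
Linearity = (4.07 / 814) * 100
Linearity = 0.5 %FS

0.5 %FS


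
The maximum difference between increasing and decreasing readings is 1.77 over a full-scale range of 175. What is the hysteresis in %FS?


Hysteresis = (max difference / full scale) * 100%.
H = (1.77 / 175) * 100
H = 1.011 %FS

1.011 %FS


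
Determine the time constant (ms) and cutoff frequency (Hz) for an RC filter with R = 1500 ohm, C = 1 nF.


Time constant: tau = R * C.
tau = 1500 * 1.00e-09 = 1.5e-06 s
tau = 0.0015 ms
Cutoff frequency: fc = 1 / (2*pi*R*C).
fc = 1 / (2*pi*1.5e-06) = 106103.3 Hz

tau = 0.0015 ms, fc = 106103.3 Hz


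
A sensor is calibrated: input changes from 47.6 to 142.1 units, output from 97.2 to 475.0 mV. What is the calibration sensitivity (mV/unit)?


Sensitivity = (y2 - y1) / (x2 - x1).
S = (475.0 - 97.2) / (142.1 - 47.6)
S = 377.8 / 94.5
S = 3.9979 mV/unit

3.9979 mV/unit
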